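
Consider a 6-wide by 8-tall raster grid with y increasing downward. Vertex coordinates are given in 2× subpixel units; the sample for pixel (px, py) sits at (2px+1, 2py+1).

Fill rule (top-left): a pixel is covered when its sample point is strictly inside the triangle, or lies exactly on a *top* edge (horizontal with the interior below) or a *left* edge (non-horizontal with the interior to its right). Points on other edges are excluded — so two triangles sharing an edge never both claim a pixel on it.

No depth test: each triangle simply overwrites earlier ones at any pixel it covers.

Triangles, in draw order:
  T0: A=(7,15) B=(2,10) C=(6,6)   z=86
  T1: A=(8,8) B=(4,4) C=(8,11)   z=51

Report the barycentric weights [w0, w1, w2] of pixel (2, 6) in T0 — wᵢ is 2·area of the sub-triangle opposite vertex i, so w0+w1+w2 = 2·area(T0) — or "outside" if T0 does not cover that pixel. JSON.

T0:
  2·area = 40
  edge (7, 15)→(2, 10): d=(-5,-5) top-left  bias=+0
  edge (2, 10)→(6, 6): d=(4,-4) top-left  bias=+0
  edge (6, 6)→(7, 15): d=(1,9) right/bottom  bias=-1
    (5,0)@(11, 1): e=[90,0,-50] → ·  [on edge]
    (4,1)@(9, 3): e=[70,0,-30] → ·  [on edge]
    (3,2)@(7, 5): e=[50,0,-10] → ·  [on edge]
    (2,3)@(5, 7): e=[30,0,10] → █  [on edge]
    (3,3)@(7, 7): e=[40,8,-8] → ·
    (0,4)@(1, 9): e=[0,-8,48] → ·  [on edge]
    (1,4)@(3, 9): e=[10,0,30] → █  [on edge]
    (3,4)@(7, 9): e=[30,16,-6] → ·
    (0,5)@(1, 11): e=[-10,0,50] → ·  [on edge]
    (1,5)@(3, 11): e=[0,8,32] → █  [on edge]
    (3,5)@(7, 11): e=[20,24,-4] → ·
    (1,6)@(3, 13): e=[-10,16,34] → ·
    (2,6)@(5, 13): e=[0,24,16] → █  [on edge]
    (3,7)@(7, 15): e=[0,40,0] → ·  [on edge]
  covered (6 px):
    · · · · · ·
    · · · · · ·
    · · · · · ·
    · · █ · · ·
    · █ █ · · ·
    · █ █ · · ·
    · · █ · · ·
    · · · · · ·
T1:
  2·area = 12  (B↔C swapped to make it positive)
  edge (8, 8)→(8, 11): d=(0,3) right/bottom  bias=-1
  edge (8, 11)→(4, 4): d=(-4,-7) top-left  bias=+0
  edge (4, 4)→(8, 8): d=(4,4) right/bottom  bias=-1
    (0,0)@(1, 1): e=[21,-9,0] → ·  [on edge]
    (1,1)@(3, 3): e=[15,-3,0] → ·  [on edge]
    (2,2)@(5, 5): e=[9,3,0] → ·  [on edge]
    (3,3)@(7, 7): e=[3,9,0] → ·  [on edge]
    (3,4)@(7, 9): e=[3,1,8] → █
    (4,4)@(9, 9): e=[-3,15,0] → ·  [on edge]
    (3,5)@(7, 11): e=[3,-7,16] → ·
    (5,5)@(11, 11): e=[-9,21,0] → ·  [on edge]
  covered (1 px):
    · · · · · ·
    · · · · · ·
    · · · · · ·
    · · · · · ·
    · · · █ · ·
    · · · · · ·
    · · · · · ·
    · · · · · ·

Final: [24,16,0]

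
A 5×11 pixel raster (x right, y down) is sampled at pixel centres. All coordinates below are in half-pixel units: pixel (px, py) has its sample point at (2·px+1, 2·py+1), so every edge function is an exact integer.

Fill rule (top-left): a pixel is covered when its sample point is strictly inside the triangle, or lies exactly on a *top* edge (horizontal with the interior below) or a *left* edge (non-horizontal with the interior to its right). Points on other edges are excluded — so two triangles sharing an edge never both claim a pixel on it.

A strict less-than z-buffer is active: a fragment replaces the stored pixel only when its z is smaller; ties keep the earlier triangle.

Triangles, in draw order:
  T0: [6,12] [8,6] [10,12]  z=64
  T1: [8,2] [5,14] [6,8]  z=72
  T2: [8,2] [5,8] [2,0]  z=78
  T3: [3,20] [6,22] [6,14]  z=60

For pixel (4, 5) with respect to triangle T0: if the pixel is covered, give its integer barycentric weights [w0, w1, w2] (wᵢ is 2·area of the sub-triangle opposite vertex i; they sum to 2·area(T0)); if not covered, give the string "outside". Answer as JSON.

T0:
  2·area = 24
  edge (6, 12)→(8, 6): d=(2,-6) top-left  bias=+0
  edge (8, 6)→(10, 12): d=(2,6) right/bottom  bias=-1
  edge (10, 12)→(6, 12): d=(-4,0) right/bottom  bias=-1
    (3,1)@(7, 3): e=[-12,0,36] → .  [on edge]
    (4,1)@(9, 3): e=[0,-12,36] → .  [on edge]
    (3,4)@(7, 9): e=[0,12,12] → X  [on edge]
    (4,4)@(9, 9): e=[12,0,12] → .  [on edge]
    (3,5)@(7, 11): e=[4,16,4] → X
    (4,5)@(9, 11): e=[16,4,4] → X
    (3,6)@(7, 13): e=[8,20,-4] → .
    (4,6)@(9, 13): e=[20,8,-4] → .
    (2,7)@(5, 15): e=[0,36,-12] → .  [on edge]
    (1,10)@(3, 21): e=[0,60,-36] → .  [on edge]
  covered (3 px):
    . . . . .
    . . . . .
    . . . . .
    . . . . .
    . . . X .
    . . . X X
    . . . . .
    . . . . .
    . . . . .
    . . . . .
    . . . . .
T1:
  2·area = 6
  edge (8, 2)→(5, 14): d=(-3,12) right/bottom  bias=-1
  edge (5, 14)→(6, 8): d=(1,-6) top-left  bias=+0
  edge (6, 8)→(8, 2): d=(2,-6) top-left  bias=+0
    (3,2)@(7, 5): e=[3,3,0] → X  [on edge]
    (4,2)@(9, 5): e=[-21,15,12] → .
    (3,3)@(7, 7): e=[-3,5,4] → .
    (2,5)@(5, 11): e=[9,-3,0] → .  [on edge]
    (1,8)@(3, 17): e=[15,-9,0] → .  [on edge]
  covered (1 px):
    . . . . .
    . . . . .
    . . . X .
    . . . . .
    . . . . .
    . . . . .
    . . . . .
    . . . . .
    . . . . .
    . . . . .
    . . . . .
T2:
  2·area = 42
  edge (8, 2)→(5, 8): d=(-3,6) right/bottom  bias=-1
  edge (5, 8)→(2, 0): d=(-3,-8) top-left  bias=+0
  edge (2, 0)→(8, 2): d=(6,2) right/bottom  bias=-1
    (1,0)@(3, 1): e=[33,5,4] → X
    (2,0)@(5, 1): e=[21,21,0] → .  [on edge]
    (1,1)@(3, 3): e=[27,-1,16] → .
    (2,1)@(5, 3): e=[15,15,12] → X
    (3,1)@(7, 3): e=[3,31,8] → X
    (4,1)@(9, 3): e=[-9,47,4] → .
    (2,2)@(5, 5): e=[9,9,24] → X
    (3,2)@(7, 5): e=[-3,25,20] → .
    (2,3)@(5, 7): e=[3,3,36] → X
    (3,3)@(7, 7): e=[-9,19,32] → .
    (2,4)@(5, 9): e=[-3,-3,48] → .
  covered (5 px):
    . X . . .
    . . X X .
    . . X . .
    . . X . .
    . . . . .
    . . . . .
    . . . . .
    . . . . .
    . . . . .
    . . . . .
    . . . . .
T3:
  2·area = 24  (B↔C swapped to make it positive)
  edge (3, 20)→(6, 14): d=(3,-6) top-left  bias=+0
  edge (6, 14)→(6, 22): d=(0,8) right/bottom  bias=-1
  edge (6, 22)→(3, 20): d=(-3,-2) top-left  bias=+0
    (2,8)@(5, 17): e=[3,8,13] → X
    (3,8)@(7, 17): e=[15,-8,17] → .
    (2,9)@(5, 19): e=[9,8,7] → X
    (3,9)@(7, 19): e=[21,-8,11] → .
    (2,10)@(5, 21): e=[15,8,1] → X
    (3,10)@(7, 21): e=[27,-8,5] → .
  covered (3 px):
    . . . . .
    . . . . .
    . . . . .
    . . . . .
    . . . . .
    . . . . .
    . . . . .
    . . . . .
    . . X . .
    . . X . .
    . . X . .

Answer: [4,4,16]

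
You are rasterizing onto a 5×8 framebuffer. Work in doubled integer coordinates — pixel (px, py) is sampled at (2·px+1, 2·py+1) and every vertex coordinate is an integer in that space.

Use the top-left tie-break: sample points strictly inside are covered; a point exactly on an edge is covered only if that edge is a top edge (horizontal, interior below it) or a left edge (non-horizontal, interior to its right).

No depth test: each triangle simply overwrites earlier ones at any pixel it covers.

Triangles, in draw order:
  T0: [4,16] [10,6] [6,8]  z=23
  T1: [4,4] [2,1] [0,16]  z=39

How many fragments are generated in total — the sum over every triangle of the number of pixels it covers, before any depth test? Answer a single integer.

T0:
  2·area = 28  (B↔C swapped to make it positive)
  edge (4, 16)→(6, 8): d=(2,-8) top-left  bias=+0
  edge (6, 8)→(10, 6): d=(4,-2) top-left  bias=+0
  edge (10, 6)→(4, 16): d=(-6,10) right/bottom  bias=-1
    (4,3)@(9, 7): e=[22,2,4] → X
    (3,4)@(7, 9): e=[10,6,12] → X
    (4,4)@(9, 9): e=[26,10,-8] → .
    (3,5)@(7, 11): e=[14,14,0] → .  [on edge]
    (2,6)@(5, 13): e=[2,18,8] → X
    (3,6)@(7, 13): e=[18,22,-12] → .
    (2,7)@(5, 15): e=[6,26,-4] → .
  covered (3 px):
    . . . . .
    . . . . .
    . . . . .
    . . . . X
    . . . X .
    . . . . .
    . . X . .
    . . . . .
T1:
  2·area = 36  (B↔C swapped to make it positive)
  edge (4, 4)→(0, 16): d=(-4,12) right/bottom  bias=-1
  edge (0, 16)→(2, 1): d=(2,-15) top-left  bias=+0
  edge (2, 1)→(4, 4): d=(2,3) right/bottom  bias=-1
    (2,0)@(5, 1): e=[0,45,-9] → .  [on edge]
    (1,1)@(3, 3): e=[16,19,1] → X
    (2,1)@(5, 3): e=[-8,49,-5] → .
    (1,2)@(3, 5): e=[8,23,5] → X
    (2,2)@(5, 5): e=[-16,53,-1] → .
    (1,3)@(3, 7): e=[0,27,9] → .  [on edge]
    (0,4)@(1, 9): e=[16,1,19] → X
    (1,4)@(3, 9): e=[-8,31,13] → .
    (0,5)@(1, 11): e=[8,5,23] → X
    (1,5)@(3, 11): e=[-16,35,17] → .
    (0,6)@(1, 13): e=[0,9,27] → .  [on edge]
  covered (4 px):
    . . . . .
    . X . . .
    . X . . .
    . . . . .
    X . . . .
    X . . . .
    . . . . .
    . . . . .

Answer: 7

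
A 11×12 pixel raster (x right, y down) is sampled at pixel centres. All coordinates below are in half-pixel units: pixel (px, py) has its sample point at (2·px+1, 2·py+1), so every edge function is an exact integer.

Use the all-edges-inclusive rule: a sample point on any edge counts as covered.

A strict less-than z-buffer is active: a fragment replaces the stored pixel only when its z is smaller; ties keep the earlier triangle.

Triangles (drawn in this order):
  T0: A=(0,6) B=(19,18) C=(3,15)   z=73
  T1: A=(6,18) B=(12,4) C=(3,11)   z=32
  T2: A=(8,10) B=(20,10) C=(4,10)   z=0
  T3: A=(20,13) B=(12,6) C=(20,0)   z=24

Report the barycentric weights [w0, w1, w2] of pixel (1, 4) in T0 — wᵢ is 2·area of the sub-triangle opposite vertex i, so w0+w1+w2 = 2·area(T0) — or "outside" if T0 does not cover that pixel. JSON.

T0:
  2·area = 135
  edge (0, 6)→(19, 18): d=(19,12) inclusive
  edge (19, 18)→(3, 15): d=(-16,-3) inclusive
  edge (3, 15)→(0, 6): d=(-3,-9) inclusive
    (0,3)@(1, 7): e=[7,122,6] → #
    (1,3)@(3, 7): e=[-17,128,24] → ·
    (0,4)@(1, 9): e=[45,90,0] → #  [on edge]
    (1,4)@(3, 9): e=[21,96,18] → #
    (2,4)@(5, 9): e=[-3,102,36] → ·
    (0,5)@(1, 11): e=[83,58,-6] → ·
    (1,5)@(3, 11): e=[59,64,12] → #
    (2,5)@(5, 11): e=[35,70,30] → #
    (3,5)@(7, 11): e=[11,76,48] → #
    (4,5)@(9, 11): e=[-13,82,66] → ·
    (1,6)@(3, 13): e=[97,32,6] → #
    (4,6)@(9, 13): e=[25,50,60] → #
    (1,7)@(3, 15): e=[135,0,0] → #  [on edge]
    (2,10)@(5, 21): e=[225,-90,0] → ·  [on edge]
  covered (19 px):
    · · · · · · · · · · ·
    · · · · · · · · · · ·
    · · · · · · · · · · ·
    # · · · · · · · · · ·
    # # · · · · · · · · ·
    · # # # · · · · · · ·
    · # # # # # · · · · ·
    · # # # # # # · · · ·
    · · · · · · · # # · ·
    · · · · · · · · · · ·
    · · · · · · · · · · ·
    · · · · · · · · · · ·
T1:
  2·area = 84  (B↔C swapped to make it positive)
  edge (6, 18)→(3, 11): d=(-3,-7) inclusive
  edge (3, 11)→(12, 4): d=(9,-7) inclusive
  edge (12, 4)→(6, 18): d=(-6,14) inclusive
    (5,2)@(11, 5): e=[74,2,8] → #
    (6,2)@(13, 5): e=[88,16,-20] → ·
    (4,3)@(9, 7): e=[54,6,24] → #
    (5,3)@(11, 7): e=[68,20,-4] → ·
    (3,4)@(7, 9): e=[34,10,40] → #
    (5,4)@(11, 9): e=[62,38,-16] → ·
    (1,5)@(3, 11): e=[0,0,84] → #  [on edge]
    (2,5)@(5, 11): e=[14,14,56] → #
    (4,5)@(9, 11): e=[42,42,0] → #  [on edge]
    (5,5)@(11, 11): e=[56,56,-28] → ·
    (1,6)@(3, 13): e=[-6,18,72] → ·
    (2,6)@(5, 13): e=[8,32,44] → #
  covered (12 px):
    · · · · · · · · · · ·
    · · · · · · · · · · ·
    · · · · · # · · · · ·
    · · · · # · · · · · ·
    · · · # # · · · · · ·
    · # # # # · · · · · ·
    · · # # · · · · · · ·
    · · # # · · · · · · ·
    · · · · · · · · · · ·
    · · · · · · · · · · ·
    · · · · · · · · · · ·
    · · · · · · · · · · ·
T2:
  degenerate (2·area = 0) — covers nothing
T3:
  2·area = 104
  edge (20, 13)→(12, 6): d=(-8,-7) inclusive
  edge (12, 6)→(20, 0): d=(8,-6) inclusive
  edge (20, 0)→(20, 13): d=(0,13) inclusive
    (9,0)@(19, 1): e=[89,2,13] → #
    (10,0)@(21, 1): e=[103,14,-13] → ·
    (8,1)@(17, 3): e=[59,6,39] → #
    (10,1)@(21, 3): e=[87,30,-13] → ·
    (7,2)@(15, 5): e=[29,10,65] → #
    (10,2)@(21, 5): e=[71,46,-13] → ·
    (7,3)@(15, 7): e=[13,26,65] → #
    (10,3)@(21, 7): e=[55,62,-13] → ·
    (7,4)@(15, 9): e=[-3,42,65] → ·
    (8,4)@(17, 9): e=[11,54,39] → #
    (10,4)@(21, 9): e=[39,78,-13] → ·
    (8,5)@(17, 11): e=[-5,70,39] → ·
  covered (12 px):
    · · · · · · · · · # ·
    · · · · · · · · # # ·
    · · · · · · · # # # ·
    · · · · · · · # # # ·
    · · · · · · · · # # ·
    · · · · · · · · · # ·
    · · · · · · · · · · ·
    · · · · · · · · · · ·
    · · · · · · · · · · ·
    · · · · · · · · · · ·
    · · · · · · · · · · ·
    · · · · · · · · · · ·

Answer: [96,18,21]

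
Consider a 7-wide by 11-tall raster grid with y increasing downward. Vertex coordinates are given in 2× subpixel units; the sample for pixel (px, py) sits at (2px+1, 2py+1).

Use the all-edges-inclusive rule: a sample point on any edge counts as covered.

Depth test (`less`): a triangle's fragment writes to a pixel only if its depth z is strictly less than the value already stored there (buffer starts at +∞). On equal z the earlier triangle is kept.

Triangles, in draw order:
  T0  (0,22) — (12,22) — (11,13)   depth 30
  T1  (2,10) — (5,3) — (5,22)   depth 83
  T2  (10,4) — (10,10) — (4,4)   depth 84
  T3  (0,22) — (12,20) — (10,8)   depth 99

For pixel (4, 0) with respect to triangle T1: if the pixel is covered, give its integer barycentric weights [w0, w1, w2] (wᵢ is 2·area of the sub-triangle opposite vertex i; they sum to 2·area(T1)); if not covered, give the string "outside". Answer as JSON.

T0:
  2·area = 108  (B↔C swapped to make it positive)
  edge (0, 22)→(11, 13): d=(11,-9) inclusive
  edge (11, 13)→(12, 22): d=(1,9) inclusive
  edge (12, 22)→(0, 22): d=(-12,0) inclusive
    (5,6)@(11, 13): e=[0,0,108] → X  [on edge]
    (6,6)@(13, 13): e=[18,-18,108] → .
    (4,7)@(9, 15): e=[4,20,84] → X
    (6,7)@(13, 15): e=[40,-16,84] → .
    (3,8)@(7, 17): e=[8,40,60] → X
    (6,8)@(13, 17): e=[62,-14,60] → .
    (2,9)@(5, 19): e=[12,60,36] → X
    (6,9)@(13, 19): e=[84,-12,36] → .
    (1,10)@(3, 21): e=[16,80,12] → X
    (6,10)@(13, 21): e=[106,-10,12] → .
  covered (15 px):
    . . . . . . .
    . . . . . . .
    . . . . . . .
    . . . . . . .
    . . . . . . .
    . . . . . . .
    . . . . . X .
    . . . . X X .
    . . . X X X .
    . . X X X X .
    . X X X X X .
T1:
  2·area = 57
  edge (2, 10)→(5, 3): d=(3,-7) inclusive
  edge (5, 3)→(5, 22): d=(0,19) inclusive
  edge (5, 22)→(2, 10): d=(-3,-12) inclusive
    (2,0)@(5, 1): e=[-6,0,63] → .  [on edge]
    (2,1)@(5, 3): e=[0,0,57] → X  [on edge]
    (3,1)@(7, 3): e=[14,-38,81] → .
    (2,2)@(5, 5): e=[6,0,51] → X  [on edge]
    (3,2)@(7, 5): e=[20,-38,75] → .
    (2,3)@(5, 7): e=[12,0,45] → X  [on edge]
    (3,3)@(7, 7): e=[26,-38,69] → .
    (1,4)@(3, 9): e=[4,38,15] → X
    (2,4)@(5, 9): e=[18,0,39] → X  [on edge]
    (3,4)@(7, 9): e=[32,-38,63] → .
    (1,5)@(3, 11): e=[10,38,9] → X
    (2,5)@(5, 11): e=[24,0,33] → X  [on edge]
    (2,6)@(5, 13): e=[30,0,27] → X  [on edge]
    (2,7)@(5, 15): e=[36,0,21] → X  [on edge]
    (2,8)@(5, 17): e=[42,0,15] → X  [on edge]
    (2,9)@(5, 19): e=[48,0,9] → X  [on edge]
    (2,10)@(5, 21): e=[54,0,3] → X  [on edge]
  covered (13 px):
    . . . . . . .
    . . X . . . .
    . . X . . . .
    . . X . . . .
    . X X . . . .
    . X X . . . .
    . X X . . . .
    . . X . . . .
    . . X . . . .
    . . X . . . .
    . . X . . . .
T2:
  2·area = 36
  edge (10, 4)→(10, 10): d=(0,6) inclusive
  edge (10, 10)→(4, 4): d=(-6,-6) inclusive
  edge (4, 4)→(10, 4): d=(6,0) inclusive
    (0,0)@(1, 1): e=[54,0,-18] → .  [on edge]
    (1,1)@(3, 3): e=[42,0,-6] → .  [on edge]
    (2,2)@(5, 5): e=[30,0,6] → X  [on edge]
    (3,2)@(7, 5): e=[18,12,6] → X
    (4,2)@(9, 5): e=[6,24,6] → X
    (5,2)@(11, 5): e=[-6,36,6] → .
    (2,3)@(5, 7): e=[30,-12,18] → .
    (3,3)@(7, 7): e=[18,0,18] → X  [on edge]
    (5,3)@(11, 7): e=[-6,24,18] → .
    (3,4)@(7, 9): e=[18,-12,30] → .
    (4,4)@(9, 9): e=[6,0,30] → X  [on edge]
    (5,4)@(11, 9): e=[-6,12,30] → .
    (5,5)@(11, 11): e=[-6,0,42] → .  [on edge]
    (6,6)@(13, 13): e=[-18,0,54] → .  [on edge]
  covered (6 px):
    . . . . . . .
    . . . . . . .
    . . X X X . .
    . . . X X . .
    . . . . X . .
    . . . . . . .
    . . . . . . .
    . . . . . . .
    . . . . . . .
    . . . . . . .
    . . . . . . .
T3:
  2·area = 148  (B↔C swapped to make it positive)
  edge (0, 22)→(10, 8): d=(10,-14) inclusive
  edge (10, 8)→(12, 20): d=(2,12) inclusive
  edge (12, 20)→(0, 22): d=(-12,2) inclusive
    (4,5)@(9, 11): e=[16,18,114] → X
    (5,5)@(11, 11): e=[44,-6,110] → .
    (3,6)@(7, 13): e=[8,46,94] → X
    (5,6)@(11, 13): e=[64,-2,86] → .
    (2,7)@(5, 15): e=[0,74,74] → X  [on edge]
    (5,7)@(11, 15): e=[84,2,62] → X
    (6,7)@(13, 15): e=[112,-22,58] → .
    (2,8)@(5, 17): e=[20,78,50] → X
    (6,8)@(13, 17): e=[132,-18,34] → .
    (1,9)@(3, 19): e=[12,106,30] → X
    (6,9)@(13, 19): e=[152,-14,10] → .
    (0,10)@(1, 21): e=[4,134,10] → X
  covered (19 px):
    . . . . . . .
    . . . . . . .
    . . . . . . .
    . . . . . . .
    . . . . . . .
    . . . . X . .
    . . . X X . .
    . . X X X X .
    . . X X X X .
    . X X X X X .
    X X X . . . .

Final: "outside"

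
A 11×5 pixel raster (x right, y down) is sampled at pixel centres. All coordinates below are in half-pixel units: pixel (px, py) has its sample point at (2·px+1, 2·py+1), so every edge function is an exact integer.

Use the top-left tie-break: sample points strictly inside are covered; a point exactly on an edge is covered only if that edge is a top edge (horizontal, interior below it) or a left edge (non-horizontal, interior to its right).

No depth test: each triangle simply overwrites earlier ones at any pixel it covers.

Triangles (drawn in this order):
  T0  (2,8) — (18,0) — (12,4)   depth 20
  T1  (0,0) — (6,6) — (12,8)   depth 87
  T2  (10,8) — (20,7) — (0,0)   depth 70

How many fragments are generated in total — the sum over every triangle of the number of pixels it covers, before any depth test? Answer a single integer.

T0:
  2·area = 16
  edge (2, 8)→(18, 0): d=(16,-8) top-left  bias=+0
  edge (18, 0)→(12, 4): d=(-6,4) right/bottom  bias=-1
  edge (12, 4)→(2, 8): d=(-10,4) right/bottom  bias=-1
    (6,1)@(13, 3): e=[8,2,6] → █
    (7,1)@(15, 3): e=[24,-6,-2] → ·
    (4,2)@(9, 5): e=[8,6,2] → █
    (5,2)@(11, 5): e=[24,-2,-6] → ·
    (6,2)@(13, 5): e=[40,-10,-14] → ·
    (4,3)@(9, 7): e=[40,-6,-18] → ·
  covered (2 px):
    · · · · · · · · · · ·
    · · · · · · █ · · · ·
    · · · · █ · · · · · ·
    · · · · · · · · · · ·
    · · · · · · · · · · ·
T1:
  2·area = 24  (B↔C swapped to make it positive)
  edge (0, 0)→(12, 8): d=(12,8) right/bottom  bias=-1
  edge (12, 8)→(6, 6): d=(-6,-2) top-left  bias=+0
  edge (6, 6)→(0, 0): d=(-6,-6) top-left  bias=+0
    (0,0)@(1, 1): e=[4,20,0] → █  [on edge]
    (1,0)@(3, 1): e=[-12,24,12] → ·
    (0,1)@(1, 3): e=[28,8,-12] → ·
    (1,1)@(3, 3): e=[12,12,0] → █  [on edge]
    (2,1)@(5, 3): e=[-4,16,12] → ·
    (1,2)@(3, 5): e=[36,0,-12] → ·  [on edge]
    (2,2)@(5, 5): e=[20,4,0] → █  [on edge]
    (3,2)@(7, 5): e=[4,8,12] → █
    (4,2)@(9, 5): e=[-12,12,24] → ·
    (2,3)@(5, 7): e=[44,-8,-12] → ·
    (3,3)@(7, 7): e=[28,-4,0] → ·  [on edge]
    (4,3)@(9, 7): e=[12,0,12] → █  [on edge]
    (4,4)@(9, 9): e=[36,-12,0] → ·  [on edge]
    (7,4)@(15, 9): e=[-12,0,36] → ·  [on edge]
  covered (5 px):
    █ · · · · · · · · · ·
    · █ · · · · · · · · ·
    · · █ █ · · · · · · ·
    · · · · █ · · · · · ·
    · · · · · · · · · · ·
T2:
  2·area = 90  (B↔C swapped to make it positive)
  edge (10, 8)→(0, 0): d=(-10,-8) top-left  bias=+0
  edge (0, 0)→(20, 7): d=(20,7) right/bottom  bias=-1
  edge (20, 7)→(10, 8): d=(-10,1) right/bottom  bias=-1
    (2,1)@(5, 3): e=[10,25,55] → █
    (3,1)@(7, 3): e=[26,11,53] → █
    (4,1)@(9, 3): e=[42,-3,51] → ·
    (2,2)@(5, 5): e=[-10,65,35] → ·
    (3,2)@(7, 5): e=[6,51,33] → █
    (4,2)@(9, 5): e=[22,37,31] → █
    (5,2)@(11, 5): e=[38,23,29] → █
    (6,2)@(13, 5): e=[54,9,27] → █
    (7,2)@(15, 5): e=[70,-5,25] → ·
    (3,3)@(7, 7): e=[-14,91,13] → ·
    (4,3)@(9, 7): e=[2,77,11] → █
    (7,3)@(15, 7): e=[50,35,5] → █
  covered (12 px):
    · · · · · · · · · · ·
    · · █ █ · · · · · · ·
    · · · █ █ █ █ · · · ·
    · · · · █ █ █ █ █ █ ·
    · · · · · · · · · · ·

Result: 19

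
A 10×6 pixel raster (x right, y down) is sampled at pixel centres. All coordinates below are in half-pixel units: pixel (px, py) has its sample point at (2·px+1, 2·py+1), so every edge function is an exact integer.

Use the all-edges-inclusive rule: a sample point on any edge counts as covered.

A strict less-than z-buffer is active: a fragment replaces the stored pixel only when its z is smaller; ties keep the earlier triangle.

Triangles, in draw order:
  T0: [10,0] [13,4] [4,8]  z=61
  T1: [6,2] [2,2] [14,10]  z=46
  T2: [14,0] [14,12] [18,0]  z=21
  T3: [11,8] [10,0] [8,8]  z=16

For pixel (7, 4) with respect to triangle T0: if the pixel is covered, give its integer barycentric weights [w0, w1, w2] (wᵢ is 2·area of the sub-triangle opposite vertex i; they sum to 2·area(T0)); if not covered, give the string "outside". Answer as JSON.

T0:
  2·area = 48
  edge (10, 0)→(13, 4): d=(3,4) inclusive
  edge (13, 4)→(4, 8): d=(-9,4) inclusive
  edge (4, 8)→(10, 0): d=(6,-8) inclusive
    (4,1)@(9, 3): e=[13,25,10] → █
    (5,1)@(11, 3): e=[5,17,26] → █
    (6,1)@(13, 3): e=[-3,9,42] → ·
    (3,2)@(7, 5): e=[27,15,6] → █
    (5,2)@(11, 5): e=[11,-1,38] → ·
    (2,3)@(5, 7): e=[41,5,2] → █
    (3,3)@(7, 7): e=[33,-3,18] → ·
    (4,3)@(9, 7): e=[25,-11,34] → ·
    (2,4)@(5, 9): e=[47,-13,14] → ·
  covered (5 px):
    · · · · · · · · · ·
    · · · · █ █ · · · ·
    · · · █ █ · · · · ·
    · · █ · · · · · · ·
    · · · · · · · · · ·
    · · · · · · · · · ·
T1:
  2·area = 32  (B↔C swapped to make it positive)
  edge (6, 2)→(14, 10): d=(8,8) inclusive
  edge (14, 10)→(2, 2): d=(-12,-8) inclusive
  edge (2, 2)→(6, 2): d=(4,0) inclusive
    (2,0)@(5, 1): e=[0,36,-4] → ·  [on edge]
    (2,1)@(5, 3): e=[16,12,4] → █
    (3,1)@(7, 3): e=[0,28,4] → █  [on edge]
    (4,1)@(9, 3): e=[-16,44,4] → ·
    (2,2)@(5, 5): e=[32,-12,12] → ·
    (3,2)@(7, 5): e=[16,4,12] → █
    (4,2)@(9, 5): e=[0,20,12] → █  [on edge]
    (5,2)@(11, 5): e=[-16,36,12] → ·
    (3,3)@(7, 7): e=[32,-20,20] → ·
    (4,3)@(9, 7): e=[16,-4,20] → ·
    (5,3)@(11, 7): e=[0,12,20] → █  [on edge]
    (6,3)@(13, 7): e=[-16,28,20] → ·
    (6,4)@(13, 9): e=[0,4,28] → █  [on edge]
    (7,5)@(15, 11): e=[0,-4,36] → ·  [on edge]
  covered (6 px):
    · · · · · · · · · ·
    · · █ █ · · · · · ·
    · · · █ █ · · · · ·
    · · · · · █ · · · ·
    · · · · · · █ · · ·
    · · · · · · · · · ·
T2:
  2·area = 48  (B↔C swapped to make it positive)
  edge (14, 0)→(18, 0): d=(4,0) inclusive
  edge (18, 0)→(14, 12): d=(-4,12) inclusive
  edge (14, 12)→(14, 0): d=(0,-12) inclusive
    (7,0)@(15, 1): e=[4,32,12] → █
    (8,0)@(17, 1): e=[4,8,36] → █
    (9,0)@(19, 1): e=[4,-16,60] → ·
    (7,1)@(15, 3): e=[12,24,12] → █
    (8,1)@(17, 3): e=[12,0,36] → █  [on edge]
    (9,1)@(19, 3): e=[12,-24,60] → ·
    (7,2)@(15, 5): e=[20,16,12] → █
    (8,2)@(17, 5): e=[20,-8,36] → ·
    (7,3)@(15, 7): e=[28,8,12] → █
    (8,3)@(17, 7): e=[28,-16,36] → ·
    (7,4)@(15, 9): e=[36,0,12] → █  [on edge]
    (8,4)@(17, 9): e=[36,-24,36] → ·
  covered (7 px):
    · · · · · · · █ █ ·
    · · · · · · · █ █ ·
    · · · · · · · █ · ·
    · · · · · · · █ · ·
    · · · · · · · █ · ·
    · · · · · · · · · ·
T3:
  2·area = 24  (B↔C swapped to make it positive)
  edge (11, 8)→(8, 8): d=(-3,0) inclusive
  edge (8, 8)→(10, 0): d=(2,-8) inclusive
  edge (10, 0)→(11, 8): d=(1,8) inclusive
    (4,2)@(9, 5): e=[9,2,13] → █
    (5,2)@(11, 5): e=[9,18,-3] → ·
    (4,3)@(9, 7): e=[3,6,15] → █
    (5,3)@(11, 7): e=[3,22,-1] → ·
    (4,4)@(9, 9): e=[-3,10,17] → ·
  covered (2 px):
    · · · · · · · · · ·
    · · · · · · · · · ·
    · · · · █ · · · · ·
    · · · · █ · · · · ·
    · · · · · · · · · ·
    · · · · · · · · · ·

Answer: "outside"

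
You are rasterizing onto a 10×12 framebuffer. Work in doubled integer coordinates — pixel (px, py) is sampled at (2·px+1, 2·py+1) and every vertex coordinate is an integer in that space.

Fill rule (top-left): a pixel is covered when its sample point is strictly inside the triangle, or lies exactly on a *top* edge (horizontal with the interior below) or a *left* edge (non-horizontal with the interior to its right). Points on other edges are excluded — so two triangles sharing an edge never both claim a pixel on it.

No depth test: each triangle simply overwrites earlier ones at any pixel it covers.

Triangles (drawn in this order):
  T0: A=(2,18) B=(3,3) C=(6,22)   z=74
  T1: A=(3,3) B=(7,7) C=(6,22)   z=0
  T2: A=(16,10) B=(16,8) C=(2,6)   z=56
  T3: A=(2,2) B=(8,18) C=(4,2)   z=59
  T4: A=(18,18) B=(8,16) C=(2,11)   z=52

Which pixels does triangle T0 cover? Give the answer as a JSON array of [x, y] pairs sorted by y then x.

T0:
  2·area = 64
  edge (2, 18)→(3, 3): d=(1,-15) top-left  bias=+0
  edge (3, 3)→(6, 22): d=(3,19) right/bottom  bias=-1
  edge (6, 22)→(2, 18): d=(-4,-4) top-left  bias=+0
    (1,1)@(3, 3): e=[0,0,64] → ·  [on edge]
    (1,2)@(3, 5): e=[2,6,56] → #
    (2,2)@(5, 5): e=[32,-32,64] → ·
    (1,3)@(3, 7): e=[4,12,48] → #
    (2,3)@(5, 7): e=[34,-26,56] → ·
    (1,4)@(3, 9): e=[6,18,40] → #
    (2,4)@(5, 9): e=[36,-20,48] → ·
    (1,5)@(3, 11): e=[8,24,32] → #
    (2,5)@(5, 11): e=[38,-14,40] → ·
    (1,6)@(3, 13): e=[10,30,24] → #
    (2,6)@(5, 13): e=[40,-8,32] → ·
    (1,7)@(3, 15): e=[12,36,16] → #
    (0,8)@(1, 17): e=[-16,80,0] → ·  [on edge]
    (1,9)@(3, 19): e=[16,48,0] → #  [on edge]
    (2,10)@(5, 21): e=[48,16,0] → #  [on edge]
    (3,11)@(7, 23): e=[80,-16,0] → ·  [on edge]
  covered (11 px):
    · · · · · · · · · ·
    · · · · · · · · · ·
    · # · · · · · · · ·
    · # · · · · · · · ·
    · # · · · · · · · ·
    · # · · · · · · · ·
    · # · · · · · · · ·
    · # · · · · · · · ·
    · # # · · · · · · ·
    · # # · · · · · · ·
    · · # · · · · · · ·
    · · · · · · · · · ·
T1:
  2·area = 64
  edge (3, 3)→(7, 7): d=(4,4) right/bottom  bias=-1
  edge (7, 7)→(6, 22): d=(-1,15) right/bottom  bias=-1
  edge (6, 22)→(3, 3): d=(-3,-19) top-left  bias=+0
    (0,0)@(1, 1): e=[0,96,-32] → ·  [on edge]
    (1,1)@(3, 3): e=[0,64,0] → ·  [on edge]
    (2,2)@(5, 5): e=[0,32,32] → ·  [on edge]
    (2,3)@(5, 7): e=[8,30,26] → #
    (3,3)@(7, 7): e=[0,0,64] → ·  [on edge]
    (2,4)@(5, 9): e=[16,28,20] → #
    (3,4)@(7, 9): e=[8,-2,58] → ·
    (4,4)@(9, 9): e=[0,-32,96] → ·  [on edge]
    (2,5)@(5, 11): e=[24,26,14] → #
    (3,5)@(7, 11): e=[16,-4,52] → ·
    (5,5)@(11, 11): e=[0,-64,128] → ·  [on edge]
    (2,6)@(5, 13): e=[32,24,8] → #
    (6,6)@(13, 13): e=[0,-96,160] → ·  [on edge]
    (7,7)@(15, 15): e=[0,-128,192] → ·  [on edge]
    (8,8)@(17, 17): e=[0,-160,224] → ·  [on edge]
    (9,9)@(19, 19): e=[0,-192,256] → ·  [on edge]
  covered (5 px):
    · · · · · · · · · ·
    · · · · · · · · · ·
    · · · · · · · · · ·
    · · # · · · · · · ·
    · · # · · · · · · ·
    · · # · · · · · · ·
    · · # · · · · · · ·
    · · # · · · · · · ·
    · · · · · · · · · ·
    · · · · · · · · · ·
    · · · · · · · · · ·
    · · · · · · · · · ·
T2:
  2·area = 28  (B↔C swapped to make it positive)
  edge (16, 10)→(2, 6): d=(-14,-4) top-left  bias=+0
  edge (2, 6)→(16, 8): d=(14,2) right/bottom  bias=-1
  edge (16, 8)→(16, 10): d=(0,2) right/bottom  bias=-1
    (3,3)@(7, 7): e=[6,4,18] → #
    (4,3)@(9, 7): e=[14,0,14] → ·  [on edge]
    (3,4)@(7, 9): e=[-22,32,18] → ·
    (6,4)@(13, 9): e=[2,20,6] → #
    (7,4)@(15, 9): e=[10,16,2] → #
    (8,4)@(17, 9): e=[18,12,-2] → ·
    (6,5)@(13, 11): e=[-26,48,6] → ·
    (7,5)@(15, 11): e=[-18,44,2] → ·
  covered (3 px):
    · · · · · · · · · ·
    · · · · · · · · · ·
    · · · · · · · · · ·
    · · · # · · · · · ·
    · · · · · · # # · ·
    · · · · · · · · · ·
    · · · · · · · · · ·
    · · · · · · · · · ·
    · · · · · · · · · ·
    · · · · · · · · · ·
    · · · · · · · · · ·
    · · · · · · · · · ·
T3:
  2·area = 32  (B↔C swapped to make it positive)
  edge (2, 2)→(4, 2): d=(2,0) top-left  bias=+0
  edge (4, 2)→(8, 18): d=(4,16) right/bottom  bias=-1
  edge (8, 18)→(2, 2): d=(-6,-16) top-left  bias=+0
    (1,1)@(3, 3): e=[2,20,10] → #
    (2,1)@(5, 3): e=[2,-12,42] → ·
    (1,2)@(3, 5): e=[6,28,-2] → ·
    (2,3)@(5, 7): e=[10,4,18] → #
    (3,3)@(7, 7): e=[10,-28,50] → ·
    (2,4)@(5, 9): e=[14,12,6] → #
    (3,4)@(7, 9): e=[14,-20,38] → ·
    (2,5)@(5, 11): e=[18,20,-6] → ·
    (3,7)@(7, 15): e=[26,4,2] → #
    (4,7)@(9, 15): e=[26,-28,34] → ·
    (3,8)@(7, 17): e=[30,12,-10] → ·
  covered (4 px):
    · · · · · · · · · ·
    · # · · · · · · · ·
    · · · · · · · · · ·
    · · # · · · · · · ·
    · · # · · · · · · ·
    · · · · · · · · · ·
    · · · · · · · · · ·
    · · · # · · · · · ·
    · · · · · · · · · ·
    · · · · · · · · · ·
    · · · · · · · · · ·
    · · · · · · · · · ·
T4:
  2·area = 38
  edge (18, 18)→(8, 16): d=(-10,-2) top-left  bias=+0
  edge (8, 16)→(2, 11): d=(-6,-5) top-left  bias=+0
  edge (2, 11)→(18, 18): d=(16,7) right/bottom  bias=-1
    (2,6)@(5, 13): e=[24,3,11] → #
    (3,6)@(7, 13): e=[28,13,-3] → ·
    (1,7)@(3, 15): e=[0,-19,57] → ·  [on edge]
    (2,7)@(5, 15): e=[4,-9,43] → ·
    (3,7)@(7, 15): e=[8,1,29] → #
    (4,7)@(9, 15): e=[12,11,15] → #
    (5,7)@(11, 15): e=[16,21,1] → #
    (6,7)@(13, 15): e=[20,31,-13] → ·
    (3,8)@(7, 17): e=[-12,-11,61] → ·
    (4,8)@(9, 17): e=[-8,-1,47] → ·
    (5,8)@(11, 17): e=[-4,9,33] → ·
    (6,8)@(13, 17): e=[0,19,19] → #  [on edge]
  covered (6 px):
    · · · · · · · · · ·
    · · · · · · · · · ·
    · · · · · · · · · ·
    · · · · · · · · · ·
    · · · · · · · · · ·
    · · · · · · · · · ·
    · · # · · · · · · ·
    · · · # # # · · · ·
    · · · · · · # # · ·
    · · · · · · · · · ·
    · · · · · · · · · ·
    · · · · · · · · · ·

Answer: [[1,2],[1,3],[1,4],[1,5],[1,6],[1,7],[1,8],[2,8],[1,9],[2,9],[2,10]]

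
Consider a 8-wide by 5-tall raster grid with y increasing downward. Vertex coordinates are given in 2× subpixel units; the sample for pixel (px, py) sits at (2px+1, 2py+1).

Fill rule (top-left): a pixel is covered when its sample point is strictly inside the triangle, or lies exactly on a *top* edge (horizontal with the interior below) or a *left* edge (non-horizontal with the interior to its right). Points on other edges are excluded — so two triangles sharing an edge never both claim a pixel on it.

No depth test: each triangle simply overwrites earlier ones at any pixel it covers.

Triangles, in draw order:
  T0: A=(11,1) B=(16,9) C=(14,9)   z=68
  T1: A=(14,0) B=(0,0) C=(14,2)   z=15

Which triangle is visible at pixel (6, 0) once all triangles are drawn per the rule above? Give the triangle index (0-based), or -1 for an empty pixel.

T0:
  2·area = 16
  edge (11, 1)→(16, 9): d=(5,8) right/bottom  bias=-1
  edge (16, 9)→(14, 9): d=(-2,0) right/bottom  bias=-1
  edge (14, 9)→(11, 1): d=(-3,-8) top-left  bias=+0
    (5,0)@(11, 1): e=[0,16,0] → ·  [on edge]
    (6,2)@(13, 5): e=[4,8,4] → #
    (7,2)@(15, 5): e=[-12,8,20] → ·
    (6,3)@(13, 7): e=[14,4,-2] → ·
    (0,4)@(1, 9): e=[120,0,-104] → ·  [on edge]
    (1,4)@(3, 9): e=[104,0,-88] → ·  [on edge]
    (2,4)@(5, 9): e=[88,0,-72] → ·  [on edge]
    (3,4)@(7, 9): e=[72,0,-56] → ·  [on edge]
    (4,4)@(9, 9): e=[56,0,-40] → ·  [on edge]
    (5,4)@(11, 9): e=[40,0,-24] → ·  [on edge]
    (6,4)@(13, 9): e=[24,0,-8] → ·  [on edge]
    (7,4)@(15, 9): e=[8,0,8] → ·  [on edge]
  covered (1 px):
    · · · · · · · ·
    · · · · · · · ·
    · · · · · · # ·
    · · · · · · · ·
    · · · · · · · ·
T1:
  2·area = 28  (B↔C swapped to make it positive)
  edge (14, 0)→(14, 2): d=(0,2) right/bottom  bias=-1
  edge (14, 2)→(0, 0): d=(-14,-2) top-left  bias=+0
  edge (0, 0)→(14, 0): d=(14,0) top-left  bias=+0
    (3,0)@(7, 1): e=[14,0,14] → #  [on edge]
    (4,0)@(9, 1): e=[10,4,14] → #
    (5,0)@(11, 1): e=[6,8,14] → #
    (6,0)@(13, 1): e=[2,12,14] → #
    (7,0)@(15, 1): e=[-2,16,14] → ·
    (3,1)@(7, 3): e=[14,-28,42] → ·
    (4,1)@(9, 3): e=[10,-24,42] → ·
    (5,1)@(11, 3): e=[6,-20,42] → ·
    (6,1)@(13, 3): e=[2,-16,42] → ·
  covered (4 px):
    · · · # # # # ·
    · · · · · · · ·
    · · · · · · · ·
    · · · · · · · ·
    · · · · · · · ·

Z-buffer (winner per pixel, '.' = empty):
  . . . 1 1 1 1 .
  . . . . . . . .
  . . . . . . 0 .
  . . . . . . . .
  . . . . . . . .

Answer: 1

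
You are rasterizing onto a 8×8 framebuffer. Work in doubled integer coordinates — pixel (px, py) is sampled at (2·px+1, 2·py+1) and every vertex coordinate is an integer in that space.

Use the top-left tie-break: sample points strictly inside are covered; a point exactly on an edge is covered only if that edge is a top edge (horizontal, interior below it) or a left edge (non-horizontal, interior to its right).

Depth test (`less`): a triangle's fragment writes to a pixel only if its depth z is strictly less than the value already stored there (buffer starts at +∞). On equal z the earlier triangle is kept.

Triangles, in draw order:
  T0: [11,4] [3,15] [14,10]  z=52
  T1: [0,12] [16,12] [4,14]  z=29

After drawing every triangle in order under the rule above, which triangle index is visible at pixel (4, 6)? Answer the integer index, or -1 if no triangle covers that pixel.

T0:
  2·area = 81  (B↔C swapped to make it positive)
  edge (11, 4)→(14, 10): d=(3,6) right/bottom  bias=-1
  edge (14, 10)→(3, 15): d=(-11,5) right/bottom  bias=-1
  edge (3, 15)→(11, 4): d=(8,-11) top-left  bias=+0
    (5,2)@(11, 5): e=[3,70,8] → █
    (6,2)@(13, 5): e=[-9,60,30] → ·
    (4,3)@(9, 7): e=[21,58,2] → █
    (6,3)@(13, 7): e=[-3,38,46] → ·
    (4,4)@(9, 9): e=[27,36,18] → █
    (6,4)@(13, 9): e=[3,16,62] → █
    (7,4)@(15, 9): e=[-9,6,84] → ·
    (3,5)@(7, 11): e=[45,24,12] → █
    (6,5)@(13, 11): e=[9,-6,78] → ·
    (2,6)@(5, 13): e=[63,12,6] → █
    (4,6)@(9, 13): e=[39,-8,50] → ·
    (5,6)@(11, 13): e=[27,-18,72] → ·
    (1,7)@(3, 15): e=[81,0,0] → ·  [on edge]
  covered (11 px):
    · · · · · · · ·
    · · · · · · · ·
    · · · · · █ · ·
    · · · · █ █ · ·
    · · · · █ █ █ ·
    · · · █ █ █ · ·
    · · █ █ · · · ·
    · · · · · · · ·
T1:
  2·area = 32
  edge (0, 12)→(16, 12): d=(16,0) top-left  bias=+0
  edge (16, 12)→(4, 14): d=(-12,2) right/bottom  bias=-1
  edge (4, 14)→(0, 12): d=(-4,-2) top-left  bias=+0
    (1,6)@(3, 13): e=[16,14,2] → █
    (2,6)@(5, 13): e=[16,10,6] → █
    (3,6)@(7, 13): e=[16,6,10] → █
    (4,6)@(9, 13): e=[16,2,14] → █
    (5,6)@(11, 13): e=[16,-2,18] → ·
    (1,7)@(3, 15): e=[48,-10,-6] → ·
    (2,7)@(5, 15): e=[48,-14,-2] → ·
    (3,7)@(7, 15): e=[48,-18,2] → ·
    (4,7)@(9, 15): e=[48,-22,6] → ·
  covered (4 px):
    · · · · · · · ·
    · · · · · · · ·
    · · · · · · · ·
    · · · · · · · ·
    · · · · · · · ·
    · · · · · · · ·
    · █ █ █ █ · · ·
    · · · · · · · ·

Z-buffer (winner per pixel, '.' = empty):
  . . . . . . . .
  . . . . . . . .
  . . . . . 0 . .
  . . . . 0 0 . .
  . . . . 0 0 0 .
  . . . 0 0 0 . .
  . 1 1 1 1 . . .
  . . . . . . . .

Final: 1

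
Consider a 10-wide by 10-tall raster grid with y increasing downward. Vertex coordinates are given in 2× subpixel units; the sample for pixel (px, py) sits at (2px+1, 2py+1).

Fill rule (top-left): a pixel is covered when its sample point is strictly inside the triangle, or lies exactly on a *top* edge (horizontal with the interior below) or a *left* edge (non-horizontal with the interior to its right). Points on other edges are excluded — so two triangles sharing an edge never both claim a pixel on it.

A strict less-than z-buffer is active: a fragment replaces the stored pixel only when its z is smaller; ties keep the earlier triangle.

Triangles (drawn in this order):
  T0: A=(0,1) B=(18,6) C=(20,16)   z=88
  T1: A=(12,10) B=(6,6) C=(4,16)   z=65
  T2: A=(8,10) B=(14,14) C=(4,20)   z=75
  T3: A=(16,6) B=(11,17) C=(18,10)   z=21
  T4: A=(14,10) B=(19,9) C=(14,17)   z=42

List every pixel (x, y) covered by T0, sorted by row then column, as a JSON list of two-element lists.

T0:
  2·area = 170
  edge (0, 1)→(18, 6): d=(18,5) right/bottom  bias=-1
  edge (18, 6)→(20, 16): d=(2,10) right/bottom  bias=-1
  edge (20, 16)→(0, 1): d=(-20,-15) top-left  bias=+0
    (8,0)@(17, 1): e=[-85,0,255] → ·  [on edge]
    (1,1)@(3, 3): e=[21,144,5] → █
    (2,1)@(5, 3): e=[11,124,35] → █
    (3,1)@(7, 3): e=[1,104,65] → █
    (4,1)@(9, 3): e=[-9,84,95] → ·
    (1,2)@(3, 5): e=[57,148,-35] → ·
    (2,2)@(5, 5): e=[47,128,-5] → ·
    (3,2)@(7, 5): e=[37,108,25] → █
    (4,2)@(9, 5): e=[27,88,55] → █
    (5,2)@(11, 5): e=[17,68,85] → █
    (6,2)@(13, 5): e=[7,48,115] → █
    (7,2)@(15, 5): e=[-3,28,145] → ·
    (9,5)@(19, 11): e=[85,0,85] → ·  [on edge]
  covered (21 px):
    · · · · · · · · · ·
    · █ █ █ · · · · · ·
    · · · █ █ █ █ · · ·
    · · · · █ █ █ █ █ ·
    · · · · · █ █ █ █ ·
    · · · · · · · █ █ ·
    · · · · · · · · █ █
    · · · · · · · · · █
    · · · · · · · · · ·
    · · · · · · · · · ·
T1:
  2·area = 68  (B↔C swapped to make it positive)
  edge (12, 10)→(4, 16): d=(-8,6) right/bottom  bias=-1
  edge (4, 16)→(6, 6): d=(2,-10) top-left  bias=+0
  edge (6, 6)→(12, 10): d=(6,4) right/bottom  bias=-1
    (3,0)@(7, 1): e=[102,0,-34] → ·  [on edge]
    (3,3)@(7, 7): e=[54,12,2] → █
    (4,3)@(9, 7): e=[42,32,-6] → ·
    (3,4)@(7, 9): e=[38,16,14] → █
    (4,4)@(9, 9): e=[26,36,6] → █
    (5,4)@(11, 9): e=[14,56,-2] → ·
    (2,5)@(5, 11): e=[34,0,34] → █  [on edge]
    (5,5)@(11, 11): e=[-2,60,10] → ·
    (2,6)@(5, 13): e=[18,4,46] → █
    (4,6)@(9, 13): e=[-6,44,30] → ·
    (2,7)@(5, 15): e=[2,8,58] → █
    (3,7)@(7, 15): e=[-10,28,50] → ·
  covered (9 px):
    · · · · · · · · · ·
    · · · · · · · · · ·
    · · · · · · · · · ·
    · · · █ · · · · · ·
    · · · █ █ · · · · ·
    · · █ █ █ · · · · ·
    · · █ █ · · · · · ·
    · · █ · · · · · · ·
    · · · · · · · · · ·
    · · · · · · · · · ·
T2:
  2·area = 76
  edge (8, 10)→(14, 14): d=(6,4) right/bottom  bias=-1
  edge (14, 14)→(4, 20): d=(-10,6) right/bottom  bias=-1
  edge (4, 20)→(8, 10): d=(4,-10) top-left  bias=+0
    (4,5)@(9, 11): e=[2,60,14] → █
    (5,5)@(11, 11): e=[-6,48,34] → ·
    (9,5)@(19, 11): e=[-38,0,114] → ·  [on edge]
    (3,6)@(7, 13): e=[22,52,2] → █
    (5,6)@(11, 13): e=[6,28,42] → █
    (6,6)@(13, 13): e=[-2,16,62] → ·
    (3,7)@(7, 15): e=[34,32,10] → █
    (6,7)@(13, 15): e=[10,-4,70] → ·
    (3,8)@(7, 17): e=[46,12,18] → █
    (4,8)@(9, 17): e=[38,0,38] → ·  [on edge]
    (5,8)@(11, 17): e=[30,-12,58] → ·
    (2,9)@(5, 19): e=[66,4,6] → █
  covered (9 px):
    · · · · · · · · · ·
    · · · · · · · · · ·
    · · · · · · · · · ·
    · · · · · · · · · ·
    · · · · · · · · · ·
    · · · · █ · · · · ·
    · · · █ █ █ · · · ·
    · · · █ █ █ · · · ·
    · · · █ · · · · · ·
    · · █ · · · · · · ·
T3:
  2·area = 42  (B↔C swapped to make it positive)
  edge (16, 6)→(18, 10): d=(2,4) right/bottom  bias=-1
  edge (18, 10)→(11, 17): d=(-7,7) right/bottom  bias=-1
  edge (11, 17)→(16, 6): d=(5,-11) top-left  bias=+0
    (7,4)@(15, 9): e=[10,28,4] → █
    (8,4)@(17, 9): e=[2,14,26] → █
    (9,4)@(19, 9): e=[-6,0,48] → ·  [on edge]
    (7,5)@(15, 11): e=[14,14,14] → █
    (8,5)@(17, 11): e=[6,0,36] → ·  [on edge]
    (6,6)@(13, 13): e=[26,14,2] → █
    (7,6)@(15, 13): e=[18,0,24] → ·  [on edge]
    (6,7)@(13, 15): e=[30,0,12] → ·  [on edge]
    (5,8)@(11, 17): e=[42,0,0] → ·  [on edge]
    (4,9)@(9, 19): e=[54,0,-12] → ·  [on edge]
  covered (4 px):
    · · · · · · · · · ·
    · · · · · · · · · ·
    · · · · · · · · · ·
    · · · · · · · · · ·
    · · · · · · · █ █ ·
    · · · · · · · █ · ·
    · · · · · · █ · · ·
    · · · · · · · · · ·
    · · · · · · · · · ·
    · · · · · · · · · ·
T4:
  2·area = 35
  edge (14, 10)→(19, 9): d=(5,-1) top-left  bias=+0
  edge (19, 9)→(14, 17): d=(-5,8) right/bottom  bias=-1
  edge (14, 17)→(14, 10): d=(0,-7) top-left  bias=+0
    (9,4)@(19, 9): e=[0,0,35] → ·  [on edge]
    (4,5)@(9, 11): e=[0,70,-35] → ·  [on edge]
    (7,5)@(15, 11): e=[6,22,7] → █
    (8,5)@(17, 11): e=[8,6,21] → █
    (9,5)@(19, 11): e=[10,-10,35] → ·
    (7,6)@(15, 13): e=[16,12,7] → █
    (8,6)@(17, 13): e=[18,-4,21] → ·
    (7,7)@(15, 15): e=[26,2,7] → █
    (8,7)@(17, 15): e=[28,-14,21] → ·
    (7,8)@(15, 17): e=[36,-8,7] → ·
  covered (4 px):
    · · · · · · · · · ·
    · · · · · · · · · ·
    · · · · · · · · · ·
    · · · · · · · · · ·
    · · · · · · · · · ·
    · · · · · · · █ █ ·
    · · · · · · · █ · ·
    · · · · · · · █ · ·
    · · · · · · · · · ·
    · · · · · · · · · ·

Result: [[1,1],[2,1],[3,1],[3,2],[4,2],[5,2],[6,2],[4,3],[5,3],[6,3],[7,3],[8,3],[5,4],[6,4],[7,4],[8,4],[7,5],[8,5],[8,6],[9,6],[9,7]]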